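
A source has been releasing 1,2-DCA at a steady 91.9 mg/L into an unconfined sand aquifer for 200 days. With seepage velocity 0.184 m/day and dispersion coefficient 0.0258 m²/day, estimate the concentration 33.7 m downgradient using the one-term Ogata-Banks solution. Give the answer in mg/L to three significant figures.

For a continuous step input, C/C₀ ≈ ½·erfc((x−vt)/(2√(Dt))).
vt = 0.184 × 200 = 36.8 m and 2√(Dt) = 2√(0.0258 × 200) = 4.543 m.
Argument (x−vt)/(2√(Dt)) = (33.7 − 36.8)/4.543 = -0.6824; ½·erfc(-0.6824) = 0.8327.
C = 91.9 × 0.8327 = 76.5 mg/L.

76.5 mg/L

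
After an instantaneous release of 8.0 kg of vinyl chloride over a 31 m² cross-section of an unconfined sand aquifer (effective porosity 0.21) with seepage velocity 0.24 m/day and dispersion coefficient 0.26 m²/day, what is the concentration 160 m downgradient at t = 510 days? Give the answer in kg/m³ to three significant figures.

For an instantaneous plane source, C(x,t) = M/(n_e·A·√(4πDt)) · exp(−(x−vt)²/(4Dt)), with n_e·A the pore (flow) area.
Plume center vt = 0.24 × 510 = 122.4 m, so the well at 160 m is 37.6 m downgradient of the peak.
√(4πDt) = 40.82 m, giving peak height M/(n_e·A·√(4πDt)) = 8.0/(0.21 × 31 × 40.82) = 0.03010 kg/m³.
(x−vt)²/(4Dt) = (37.6)²/(4 × 0.26 × 510) = 2.665; exp(−2.665) = 0.06960.
C = 0.03010 × 0.06960 = 0.00209 kg/m³.

0.00209 kg/m³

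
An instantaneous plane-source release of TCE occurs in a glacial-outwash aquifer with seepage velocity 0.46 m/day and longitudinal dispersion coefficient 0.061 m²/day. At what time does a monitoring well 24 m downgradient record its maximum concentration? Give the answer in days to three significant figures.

For the 1D instantaneous-source solution, setting ∂C/∂t = 0 at fixed x gives v²t² + 2Dt − x² = 0, so t = (√(D² + v²x²) − D)/v².
√(D² + v²x²) = √(0.061² + 0.46² × 24²) = 11.04; v² = 0.2116.
t = (11.04 − 0.061)/0.2116 = 51.9 days (vs. the pure-advection estimate x/v = 52.2 d).

51.9 days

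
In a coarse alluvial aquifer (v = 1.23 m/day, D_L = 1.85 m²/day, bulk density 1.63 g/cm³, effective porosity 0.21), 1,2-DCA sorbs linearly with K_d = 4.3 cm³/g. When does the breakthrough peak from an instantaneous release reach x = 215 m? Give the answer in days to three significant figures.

5970 days

Retardation factor R = 1 + ρ_b·K_d/n = 1 + 1.63 × 4.3/0.21 = 34.38.
Sorption retards both mechanisms: v_R = v/R = 0.03578 m/day, D_R = D/R = 0.05381 m²/day.
Peak time from v_R²t² + 2D_R t − x² = 0: t = (√(D_R² + v_R²x²) − D_R)/v_R².
√(D_R² + v_R²x²) = √(0.05381² + 0.03578² × 215²) = 7.693; v_R² = 0.001280.
t = (7.693 − 0.05381)/0.001280 = 5970 days.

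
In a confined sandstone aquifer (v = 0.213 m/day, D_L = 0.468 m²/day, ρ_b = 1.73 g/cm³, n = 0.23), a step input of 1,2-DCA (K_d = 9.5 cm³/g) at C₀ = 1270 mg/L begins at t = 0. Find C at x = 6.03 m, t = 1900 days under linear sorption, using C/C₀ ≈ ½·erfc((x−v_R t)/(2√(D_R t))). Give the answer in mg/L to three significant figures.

Retardation factor R = 1 + ρ_b·K_d/n = 1 + 1.73 × 9.5/0.23 = 72.46.
Sorption retards both mechanisms: v_R = v/R = 0.002940 m/day, D_R = D/R = 0.006459 m²/day.
v_R·t = 0.002940 × 1900 = 5.586 m; 2√(D_R t) = 7.006 m; argument = (6.03 − 5.586)/7.006 = 0.06337.
C = C₀ × ½·erfc(0.06337) = 1270 × 0.4643 = 590 mg/L.

590 mg/L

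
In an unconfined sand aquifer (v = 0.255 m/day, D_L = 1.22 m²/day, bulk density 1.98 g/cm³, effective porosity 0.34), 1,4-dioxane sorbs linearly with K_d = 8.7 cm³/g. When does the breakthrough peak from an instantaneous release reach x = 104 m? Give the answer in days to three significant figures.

Retardation factor R = 1 + ρ_b·K_d/n = 1 + 1.98 × 8.7/0.34 = 51.66.
Sorption retards both mechanisms: v_R = v/R = 0.004936 m/day, D_R = D/R = 0.02362 m²/day.
Peak time from v_R²t² + 2D_R t − x² = 0: t = (√(D_R² + v_R²x²) − D_R)/v_R².
√(D_R² + v_R²x²) = √(0.02362² + 0.004936² × 104²) = 0.5139; v_R² = 2.436e-05.
t = (0.5139 − 0.02362)/2.436e-05 = 20100 days.

20100 days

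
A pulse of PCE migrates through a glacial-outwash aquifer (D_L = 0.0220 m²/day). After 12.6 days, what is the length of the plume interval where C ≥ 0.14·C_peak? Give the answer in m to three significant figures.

The plume is Gaussian with σ = √(2Dt) = √(2 × 0.0220 × 12.6) = 0.7446 m.
C/C_peak = exp(−Δx²/(2σ²)) = 0.14 ⇒ Δx = σ·√(−2 ln 0.14) = 0.7446 × 1.983 = 1.477 m.
Width = 2Δx = 2.95 m.

2.95 m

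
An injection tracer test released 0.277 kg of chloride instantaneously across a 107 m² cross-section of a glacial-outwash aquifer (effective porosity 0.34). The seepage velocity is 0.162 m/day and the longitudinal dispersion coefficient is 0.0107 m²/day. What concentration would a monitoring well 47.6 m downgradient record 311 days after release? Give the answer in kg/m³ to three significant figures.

0.000658 kg/m³

For an instantaneous plane source, C(x,t) = M/(n_e·A·√(4πDt)) · exp(−(x−vt)²/(4Dt)), with n_e·A the pore (flow) area.
Plume center vt = 0.162 × 311 = 50.382 m, so the well at 47.6 m is 2.782 m upgradient of the peak.
√(4πDt) = 6.467 m, giving peak height M/(n_e·A·√(4πDt)) = 0.277/(0.34 × 107 × 6.467) = 0.001177 kg/m³.
(x−vt)²/(4Dt) = (-2.782)²/(4 × 0.0107 × 311) = 0.5814; exp(−0.5814) = 0.5591.
C = 0.001177 × 0.5591 = 0.000658 kg/m³.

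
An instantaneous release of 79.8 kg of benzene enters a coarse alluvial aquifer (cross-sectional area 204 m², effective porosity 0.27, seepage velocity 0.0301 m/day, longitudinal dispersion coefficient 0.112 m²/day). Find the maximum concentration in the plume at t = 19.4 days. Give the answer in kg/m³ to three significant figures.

The peak of an instantaneous 1D plume sits at x = vt; there the Gaussian factor is 1 and C_max = M/(n_e·A·√(4πDt)), where n_e·A is the pore area the mass is dissolved in.
√(4πDt) = √(4π × 0.112 × 19.4) = 5.225 m, so C_max = 79.8/(0.27 × 204 × 5.225) = 0.277 kg/m³.

0.277 kg/m³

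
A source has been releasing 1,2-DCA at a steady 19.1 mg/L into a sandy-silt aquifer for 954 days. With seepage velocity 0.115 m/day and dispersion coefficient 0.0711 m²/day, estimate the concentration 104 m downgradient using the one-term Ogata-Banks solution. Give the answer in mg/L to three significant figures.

13.1 mg/L

For a continuous step input, C/C₀ ≈ ½·erfc((x−vt)/(2√(Dt))).
vt = 0.115 × 954 = 109.71 m and 2√(Dt) = 2√(0.0711 × 954) = 16.47 m.
Argument (x−vt)/(2√(Dt)) = (104 − 109.71)/16.47 = -0.3467; ½·erfc(-0.3467) = 0.6880.
C = 19.1 × 0.6880 = 13.1 mg/L.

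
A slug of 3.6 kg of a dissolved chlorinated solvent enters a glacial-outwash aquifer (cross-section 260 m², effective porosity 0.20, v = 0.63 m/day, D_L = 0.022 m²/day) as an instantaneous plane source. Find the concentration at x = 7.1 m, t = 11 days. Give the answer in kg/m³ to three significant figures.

0.0385 kg/m³

For an instantaneous plane source, C(x,t) = M/(n_e·A·√(4πDt)) · exp(−(x−vt)²/(4Dt)), with n_e·A the pore (flow) area.
Plume center vt = 0.63 × 11 = 6.93 m, so the well at 7.1 m is 0.17 m downgradient of the peak.
√(4πDt) = 1.744 m, giving peak height M/(n_e·A·√(4πDt)) = 3.6/(0.20 × 260 × 1.744) = 0.03970 kg/m³.
(x−vt)²/(4Dt) = (0.17)²/(4 × 0.022 × 11) = 0.02986; exp(−0.02986) = 0.9706.
C = 0.03970 × 0.9706 = 0.0385 kg/m³.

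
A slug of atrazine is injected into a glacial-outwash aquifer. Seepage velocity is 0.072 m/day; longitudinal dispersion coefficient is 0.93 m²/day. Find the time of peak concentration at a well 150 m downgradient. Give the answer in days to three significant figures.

For the 1D instantaneous-source solution, setting ∂C/∂t = 0 at fixed x gives v²t² + 2Dt − x² = 0, so t = (√(D² + v²x²) − D)/v².
√(D² + v²x²) = √(0.93² + 0.072² × 150²) = 10.84; v² = 0.005184.
t = (10.84 − 0.93)/0.005184 = 1910 days (vs. the pure-advection estimate x/v = 2080 d).

1910 days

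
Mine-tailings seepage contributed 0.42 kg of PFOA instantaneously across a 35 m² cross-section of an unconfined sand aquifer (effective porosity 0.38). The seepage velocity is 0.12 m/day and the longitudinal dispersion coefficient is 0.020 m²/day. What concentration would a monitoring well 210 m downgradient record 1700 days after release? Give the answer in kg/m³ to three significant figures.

For an instantaneous plane source, C(x,t) = M/(n_e·A·√(4πDt)) · exp(−(x−vt)²/(4Dt)), with n_e·A the pore (flow) area.
Plume center vt = 0.12 × 1700 = 204 m, so the well at 210 m is 6 m downgradient of the peak.
√(4πDt) = 20.67 m, giving peak height M/(n_e·A·√(4πDt)) = 0.42/(0.38 × 35 × 20.67) = 0.001528 kg/m³.
(x−vt)²/(4Dt) = (6)²/(4 × 0.020 × 1700) = 0.2647; exp(−0.2647) = 0.7674.
C = 0.001528 × 0.7674 = 0.00117 kg/m³.

0.00117 kg/m³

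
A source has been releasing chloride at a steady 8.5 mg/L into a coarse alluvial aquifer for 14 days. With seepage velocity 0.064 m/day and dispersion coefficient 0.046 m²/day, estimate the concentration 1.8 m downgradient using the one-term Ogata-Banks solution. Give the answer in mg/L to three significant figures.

For a continuous step input, C/C₀ ≈ ½·erfc((x−vt)/(2√(Dt))).
vt = 0.064 × 14 = 0.896 m and 2√(Dt) = 2√(0.046 × 14) = 1.605 m.
Argument (x−vt)/(2√(Dt)) = (1.8 − 0.896)/1.605 = 0.5632; ½·erfc(0.5632) = 0.2129.
C = 8.5 × 0.2129 = 1.81 mg/L.

1.81 mg/L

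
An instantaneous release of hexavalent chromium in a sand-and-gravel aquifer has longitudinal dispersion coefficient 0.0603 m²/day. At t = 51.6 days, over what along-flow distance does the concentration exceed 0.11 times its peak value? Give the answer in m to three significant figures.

10.5 m

The plume is Gaussian with σ = √(2Dt) = √(2 × 0.0603 × 51.6) = 2.495 m.
C/C_peak = exp(−Δx²/(2σ²)) = 0.11 ⇒ Δx = σ·√(−2 ln 0.11) = 2.495 × 2.101 = 5.242 m.
Width = 2Δx = 10.5 m.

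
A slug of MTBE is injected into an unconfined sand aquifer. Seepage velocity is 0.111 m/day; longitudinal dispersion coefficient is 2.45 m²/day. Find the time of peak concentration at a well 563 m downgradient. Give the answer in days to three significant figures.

4880 days

For the 1D instantaneous-source solution, setting ∂C/∂t = 0 at fixed x gives v²t² + 2Dt − x² = 0, so t = (√(D² + v²x²) − D)/v².
√(D² + v²x²) = √(2.45² + 0.111² × 563²) = 62.54; v² = 0.012321.
t = (62.54 − 2.45)/0.012321 = 4880 days (vs. the pure-advection estimate x/v = 5070 d).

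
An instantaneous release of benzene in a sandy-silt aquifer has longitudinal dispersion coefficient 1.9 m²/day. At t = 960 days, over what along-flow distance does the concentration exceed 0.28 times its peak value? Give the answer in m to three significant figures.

193 m

The plume is Gaussian with σ = √(2Dt) = √(2 × 1.9 × 960) = 60.40 m.
C/C_peak = exp(−Δx²/(2σ²)) = 0.28 ⇒ Δx = σ·√(−2 ln 0.28) = 60.40 × 1.596 = 96.40 m.
Width = 2Δx = 193 m.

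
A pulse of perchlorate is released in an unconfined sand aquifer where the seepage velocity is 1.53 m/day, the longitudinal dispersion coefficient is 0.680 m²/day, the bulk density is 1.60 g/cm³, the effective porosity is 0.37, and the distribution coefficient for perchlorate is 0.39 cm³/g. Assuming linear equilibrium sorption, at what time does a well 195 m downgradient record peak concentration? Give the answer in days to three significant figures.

342 days

Retardation factor R = 1 + ρ_b·K_d/n = 1 + 1.60 × 0.39/0.37 = 2.686.
Sorption retards both mechanisms: v_R = v/R = 0.5696 m/day, D_R = D/R = 0.2532 m²/day.
Peak time from v_R²t² + 2D_R t − x² = 0: t = (√(D_R² + v_R²x²) − D_R)/v_R².
√(D_R² + v_R²x²) = √(0.2532² + 0.5696² × 195²) = 111.1; v_R² = 0.3244.
t = (111.1 − 0.2532)/0.3244 = 342 days.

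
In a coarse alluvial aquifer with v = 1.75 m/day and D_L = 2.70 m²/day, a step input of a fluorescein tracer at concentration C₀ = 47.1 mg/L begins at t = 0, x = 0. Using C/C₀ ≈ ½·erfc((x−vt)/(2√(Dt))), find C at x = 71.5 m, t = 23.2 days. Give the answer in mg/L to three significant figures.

0.136 mg/L

For a continuous step input, C/C₀ ≈ ½·erfc((x−vt)/(2√(Dt))).
vt = 1.75 × 23.2 = 40.6 m and 2√(Dt) = 2√(2.70 × 23.2) = 15.83 m.
Argument (x−vt)/(2√(Dt)) = (71.5 − 40.6)/15.83 = 1.952; ½·erfc(1.952) = 0.002885.
C = 47.1 × 0.002885 = 0.136 mg/L.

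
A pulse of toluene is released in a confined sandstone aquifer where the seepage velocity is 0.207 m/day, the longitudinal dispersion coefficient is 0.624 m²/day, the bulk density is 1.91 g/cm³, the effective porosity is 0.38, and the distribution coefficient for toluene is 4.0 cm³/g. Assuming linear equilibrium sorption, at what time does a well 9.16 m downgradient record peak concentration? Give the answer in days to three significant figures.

676 days

Retardation factor R = 1 + ρ_b·K_d/n = 1 + 1.91 × 4.0/0.38 = 21.11.
Sorption retards both mechanisms: v_R = v/R = 0.009806 m/day, D_R = D/R = 0.02956 m²/day.
Peak time from v_R²t² + 2D_R t − x² = 0: t = (√(D_R² + v_R²x²) − D_R)/v_R².
√(D_R² + v_R²x²) = √(0.02956² + 0.009806² × 9.16²) = 0.09456; v_R² = 9.616e-05.
t = (0.09456 − 0.02956)/9.616e-05 = 676 days.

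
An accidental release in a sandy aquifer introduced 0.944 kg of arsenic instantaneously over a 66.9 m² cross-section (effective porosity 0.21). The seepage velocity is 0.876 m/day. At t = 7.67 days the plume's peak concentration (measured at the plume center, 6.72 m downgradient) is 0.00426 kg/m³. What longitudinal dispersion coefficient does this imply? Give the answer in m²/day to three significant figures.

At the plume center C_max = M/(n_e·A·√(4πDt)), so D = M²/(4πt·(n_e·A·C_max)²).
n_e·A·C_max = 0.21 × 66.9 × 0.00426 = 0.05985 kg/m.
D = 0.944²/(4π × 7.67 × 0.05985²) = 2.58 m²/day.

2.58 m²/day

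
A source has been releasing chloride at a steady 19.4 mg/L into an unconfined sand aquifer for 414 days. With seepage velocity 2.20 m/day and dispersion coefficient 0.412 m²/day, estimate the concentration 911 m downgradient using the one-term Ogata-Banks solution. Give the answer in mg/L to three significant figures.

For a continuous step input, C/C₀ ≈ ½·erfc((x−vt)/(2√(Dt))).
vt = 2.20 × 414 = 910.8 m and 2√(Dt) = 2√(0.412 × 414) = 26.12 m.
Argument (x−vt)/(2√(Dt)) = (911 − 910.8)/26.12 = 0.007657; ½·erfc(0.007657) = 0.4957.
C = 19.4 × 0.4957 = 9.62 mg/L.

9.62 mg/L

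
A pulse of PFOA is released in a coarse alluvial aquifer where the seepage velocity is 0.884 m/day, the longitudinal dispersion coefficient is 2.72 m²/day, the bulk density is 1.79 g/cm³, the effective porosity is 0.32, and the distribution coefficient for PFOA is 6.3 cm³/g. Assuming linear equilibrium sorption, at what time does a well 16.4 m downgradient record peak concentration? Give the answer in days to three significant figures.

558 days

Retardation factor R = 1 + ρ_b·K_d/n = 1 + 1.79 × 6.3/0.32 = 36.24.
Sorption retards both mechanisms: v_R = v/R = 0.02439 m/day, D_R = D/R = 0.07506 m²/day.
Peak time from v_R²t² + 2D_R t − x² = 0: t = (√(D_R² + v_R²x²) − D_R)/v_R².
√(D_R² + v_R²x²) = √(0.07506² + 0.02439² × 16.4²) = 0.4070; v_R² = 0.0005949.
t = (0.4070 − 0.07506)/0.0005949 = 558 days.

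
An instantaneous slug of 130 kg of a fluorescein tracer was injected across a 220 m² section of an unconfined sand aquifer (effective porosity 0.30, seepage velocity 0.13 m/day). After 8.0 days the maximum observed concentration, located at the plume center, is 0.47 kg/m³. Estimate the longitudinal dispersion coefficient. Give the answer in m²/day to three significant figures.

At the plume center C_max = M/(n_e·A·√(4πDt)), so D = M²/(4πt·(n_e·A·C_max)²).
n_e·A·C_max = 0.30 × 220 × 0.47 = 31.02 kg/m.
D = 130²/(4π × 8.0 × 31.02²) = 0.175 m²/day.

0.175 m²/day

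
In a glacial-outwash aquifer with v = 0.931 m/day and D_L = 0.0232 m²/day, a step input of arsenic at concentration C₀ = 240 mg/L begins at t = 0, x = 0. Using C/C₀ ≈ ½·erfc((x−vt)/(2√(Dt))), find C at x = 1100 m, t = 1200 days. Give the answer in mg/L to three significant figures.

237 mg/L

For a continuous step input, C/C₀ ≈ ½·erfc((x−vt)/(2√(Dt))).
vt = 0.931 × 1200 = 1117.2 m and 2√(Dt) = 2√(0.0232 × 1200) = 10.55 m.
Argument (x−vt)/(2√(Dt)) = (1100 − 1117.2)/10.55 = -1.630; ½·erfc(-1.630) = 0.9894.
C = 240 × 0.9894 = 237 mg/L.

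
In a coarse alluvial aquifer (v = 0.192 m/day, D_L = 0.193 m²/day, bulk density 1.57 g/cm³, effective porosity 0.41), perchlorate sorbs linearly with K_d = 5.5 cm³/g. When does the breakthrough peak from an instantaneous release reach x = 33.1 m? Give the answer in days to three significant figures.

Retardation factor R = 1 + ρ_b·K_d/n = 1 + 1.57 × 5.5/0.41 = 22.06.
Sorption retards both mechanisms: v_R = v/R = 0.008704 m/day, D_R = D/R = 0.008749 m²/day.
Peak time from v_R²t² + 2D_R t − x² = 0: t = (√(D_R² + v_R²x²) − D_R)/v_R².
√(D_R² + v_R²x²) = √(0.008749² + 0.008704² × 33.1²) = 0.2882; v_R² = 7.576e-05.
t = (0.2882 − 0.008749)/7.576e-05 = 3690 days.

3690 days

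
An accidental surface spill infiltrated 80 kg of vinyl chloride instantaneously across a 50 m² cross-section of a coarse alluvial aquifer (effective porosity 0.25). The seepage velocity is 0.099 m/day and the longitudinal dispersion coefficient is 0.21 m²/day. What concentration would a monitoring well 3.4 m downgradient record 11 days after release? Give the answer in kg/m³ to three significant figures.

For an instantaneous plane source, C(x,t) = M/(n_e·A·√(4πDt)) · exp(−(x−vt)²/(4Dt)), with n_e·A the pore (flow) area.
Plume center vt = 0.099 × 11 = 1.089 m, so the well at 3.4 m is 2.311 m downgradient of the peak.
√(4πDt) = 5.388 m, giving peak height M/(n_e·A·√(4πDt)) = 80/(0.25 × 50 × 5.388) = 1.188 kg/m³.
(x−vt)²/(4Dt) = (2.311)²/(4 × 0.21 × 11) = 0.5780; exp(−0.5780) = 0.5610.
C = 1.188 × 0.5610 = 0.666 kg/m³.

0.666 kg/m³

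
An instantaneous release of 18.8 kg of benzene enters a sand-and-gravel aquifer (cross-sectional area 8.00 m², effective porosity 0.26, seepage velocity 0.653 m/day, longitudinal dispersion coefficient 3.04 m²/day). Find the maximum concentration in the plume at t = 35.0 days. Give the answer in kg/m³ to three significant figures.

0.247 kg/m³

The peak of an instantaneous 1D plume sits at x = vt; there the Gaussian factor is 1 and C_max = M/(n_e·A·√(4πDt)), where n_e·A is the pore area the mass is dissolved in.
√(4πDt) = √(4π × 3.04 × 35.0) = 36.57 m, so C_max = 18.8/(0.26 × 8.00 × 36.57) = 0.247 kg/m³.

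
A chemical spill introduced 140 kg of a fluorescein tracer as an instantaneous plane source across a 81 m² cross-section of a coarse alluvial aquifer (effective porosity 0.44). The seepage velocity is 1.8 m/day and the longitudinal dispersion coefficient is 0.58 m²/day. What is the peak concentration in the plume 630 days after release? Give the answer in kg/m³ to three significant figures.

0.0580 kg/m³

The peak of an instantaneous 1D plume sits at x = vt; there the Gaussian factor is 1 and C_max = M/(n_e·A·√(4πDt)), where n_e·A is the pore area the mass is dissolved in.
√(4πDt) = √(4π × 0.58 × 630) = 67.76 m, so C_max = 140/(0.44 × 81 × 67.76) = 0.0580 kg/m³.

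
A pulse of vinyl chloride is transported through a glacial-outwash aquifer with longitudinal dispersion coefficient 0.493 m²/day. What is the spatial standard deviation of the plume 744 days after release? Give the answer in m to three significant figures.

Dispersive spreading gives a Gaussian with σ² = 2Dt; advection only shifts the center.
σ = √(2 × 0.493 × 744) = 27.1 m.

27.1 m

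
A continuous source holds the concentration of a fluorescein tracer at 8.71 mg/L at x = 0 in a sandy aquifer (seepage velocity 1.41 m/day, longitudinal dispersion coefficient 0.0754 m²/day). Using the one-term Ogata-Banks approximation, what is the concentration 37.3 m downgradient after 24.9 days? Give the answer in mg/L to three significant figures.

For a continuous step input, C/C₀ ≈ ½·erfc((x−vt)/(2√(Dt))).
vt = 1.41 × 24.9 = 35.109 m and 2√(Dt) = 2√(0.0754 × 24.9) = 2.740 m.
Argument (x−vt)/(2√(Dt)) = (37.3 − 35.109)/2.740 = 0.7996; ½·erfc(0.7996) = 0.1291.
C = 8.71 × 0.1291 = 1.12 mg/L.

1.12 mg/L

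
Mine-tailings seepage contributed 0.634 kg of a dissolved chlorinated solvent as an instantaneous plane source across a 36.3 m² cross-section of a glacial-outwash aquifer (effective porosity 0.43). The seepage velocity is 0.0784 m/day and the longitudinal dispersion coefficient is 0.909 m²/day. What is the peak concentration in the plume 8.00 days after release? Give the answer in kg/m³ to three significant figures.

0.00425 kg/m³

The peak of an instantaneous 1D plume sits at x = vt; there the Gaussian factor is 1 and C_max = M/(n_e·A·√(4πDt)), where n_e·A is the pore area the mass is dissolved in.
√(4πDt) = √(4π × 0.909 × 8.00) = 9.559 m, so C_max = 0.634/(0.43 × 36.3 × 9.559) = 0.00425 kg/m³.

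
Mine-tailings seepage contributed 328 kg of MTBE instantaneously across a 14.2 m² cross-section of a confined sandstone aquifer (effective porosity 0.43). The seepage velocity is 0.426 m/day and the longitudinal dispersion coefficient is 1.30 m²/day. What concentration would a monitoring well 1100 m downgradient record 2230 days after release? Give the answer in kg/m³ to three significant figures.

0.0404 kg/m³

For an instantaneous plane source, C(x,t) = M/(n_e·A·√(4πDt)) · exp(−(x−vt)²/(4Dt)), with n_e·A the pore (flow) area.
Plume center vt = 0.426 × 2230 = 949.98 m, so the well at 1100 m is 150.02 m downgradient of the peak.
√(4πDt) = 190.9 m, giving peak height M/(n_e·A·√(4πDt)) = 328/(0.43 × 14.2 × 190.9) = 0.2814 kg/m³.
(x−vt)²/(4Dt) = (150.02)²/(4 × 1.30 × 2230) = 1.941; exp(−1.941) = 0.1436.
C = 0.2814 × 0.1436 = 0.0404 kg/m³.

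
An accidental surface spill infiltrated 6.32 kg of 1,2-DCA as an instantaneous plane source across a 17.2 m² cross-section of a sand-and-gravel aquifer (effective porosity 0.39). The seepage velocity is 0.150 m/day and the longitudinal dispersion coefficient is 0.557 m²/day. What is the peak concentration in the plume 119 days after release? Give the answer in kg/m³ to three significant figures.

The peak of an instantaneous 1D plume sits at x = vt; there the Gaussian factor is 1 and C_max = M/(n_e·A·√(4πDt)), where n_e·A is the pore area the mass is dissolved in.
√(4πDt) = √(4π × 0.557 × 119) = 28.86 m, so C_max = 6.32/(0.39 × 17.2 × 28.86) = 0.0326 kg/m³.

0.0326 kg/m³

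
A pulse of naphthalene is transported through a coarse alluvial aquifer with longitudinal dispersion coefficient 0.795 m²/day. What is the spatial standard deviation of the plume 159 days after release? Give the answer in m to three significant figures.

Dispersive spreading gives a Gaussian with σ² = 2Dt; advection only shifts the center.
σ = √(2 × 0.795 × 159) = 15.9 m.

15.9 m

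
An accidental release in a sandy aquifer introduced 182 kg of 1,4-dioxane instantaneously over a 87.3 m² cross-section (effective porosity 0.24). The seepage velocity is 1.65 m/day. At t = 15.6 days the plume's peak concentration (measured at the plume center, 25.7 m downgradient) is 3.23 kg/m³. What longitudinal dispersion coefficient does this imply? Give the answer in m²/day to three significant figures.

0.0369 m²/day

At the plume center C_max = M/(n_e·A·√(4πDt)), so D = M²/(4πt·(n_e·A·C_max)²).
n_e·A·C_max = 0.24 × 87.3 × 3.23 = 67.67 kg/m.
D = 182²/(4π × 15.6 × 67.67²) = 0.0369 m²/day.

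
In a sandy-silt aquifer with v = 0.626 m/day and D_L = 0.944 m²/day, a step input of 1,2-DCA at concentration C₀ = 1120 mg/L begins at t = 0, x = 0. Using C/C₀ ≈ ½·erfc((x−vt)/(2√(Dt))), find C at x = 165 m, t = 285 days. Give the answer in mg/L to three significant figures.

For a continuous step input, C/C₀ ≈ ½·erfc((x−vt)/(2√(Dt))).
vt = 0.626 × 285 = 178.41 m and 2√(Dt) = 2√(0.944 × 285) = 32.80 m.
Argument (x−vt)/(2√(Dt)) = (165 − 178.41)/32.80 = -0.4088; ½·erfc(-0.4088) = 0.7184.
C = 1120 × 0.7184 = 805 mg/L.

805 mg/L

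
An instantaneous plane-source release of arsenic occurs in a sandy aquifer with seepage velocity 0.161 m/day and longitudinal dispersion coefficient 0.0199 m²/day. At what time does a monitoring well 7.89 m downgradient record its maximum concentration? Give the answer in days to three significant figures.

For the 1D instantaneous-source solution, setting ∂C/∂t = 0 at fixed x gives v²t² + 2Dt − x² = 0, so t = (√(D² + v²x²) − D)/v².
√(D² + v²x²) = √(0.0199² + 0.161² × 7.89²) = 1.270; v² = 0.025921.
t = (1.270 − 0.0199)/0.025921 = 48.2 days (vs. the pure-advection estimate x/v = 49.0 d).

48.2 days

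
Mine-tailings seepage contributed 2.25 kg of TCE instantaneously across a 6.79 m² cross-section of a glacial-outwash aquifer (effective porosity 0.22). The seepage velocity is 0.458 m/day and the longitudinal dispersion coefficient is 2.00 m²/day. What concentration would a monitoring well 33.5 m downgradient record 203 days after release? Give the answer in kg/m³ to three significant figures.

0.00239 kg/m³

For an instantaneous plane source, C(x,t) = M/(n_e·A·√(4πDt)) · exp(−(x−vt)²/(4Dt)), with n_e·A the pore (flow) area.
Plume center vt = 0.458 × 203 = 92.974 m, so the well at 33.5 m is 59.474 m upgradient of the peak.
√(4πDt) = 71.43 m, giving peak height M/(n_e·A·√(4πDt)) = 2.25/(0.22 × 6.79 × 71.43) = 0.02109 kg/m³.
(x−vt)²/(4Dt) = (-59.474)²/(4 × 2.00 × 203) = 2.178; exp(−2.178) = 0.1133.
C = 0.02109 × 0.1133 = 0.00239 kg/m³.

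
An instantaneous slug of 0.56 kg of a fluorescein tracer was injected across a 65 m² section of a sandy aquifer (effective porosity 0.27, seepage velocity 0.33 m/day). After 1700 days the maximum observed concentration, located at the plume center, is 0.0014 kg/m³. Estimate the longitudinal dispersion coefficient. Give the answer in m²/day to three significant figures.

At the plume center C_max = M/(n_e·A·√(4πDt)), so D = M²/(4πt·(n_e·A·C_max)²).
n_e·A·C_max = 0.27 × 65 × 0.0014 = 0.02457 kg/m.
D = 0.56²/(4π × 1700 × 0.02457²) = 0.0243 m²/day.

0.0243 m²/day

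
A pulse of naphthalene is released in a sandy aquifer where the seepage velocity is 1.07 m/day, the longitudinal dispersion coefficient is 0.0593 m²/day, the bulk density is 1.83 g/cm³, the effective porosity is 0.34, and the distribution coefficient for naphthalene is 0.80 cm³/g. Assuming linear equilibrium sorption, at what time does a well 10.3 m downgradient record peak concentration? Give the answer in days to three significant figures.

50.8 days

Retardation factor R = 1 + ρ_b·K_d/n = 1 + 1.83 × 0.80/0.34 = 5.306.
Sorption retards both mechanisms: v_R = v/R = 0.2017 m/day, D_R = D/R = 0.01118 m²/day.
Peak time from v_R²t² + 2D_R t − x² = 0: t = (√(D_R² + v_R²x²) − D_R)/v_R².
√(D_R² + v_R²x²) = √(0.01118² + 0.2017² × 10.3²) = 2.078; v_R² = 0.04068.
t = (2.078 − 0.01118)/0.04068 = 50.8 days.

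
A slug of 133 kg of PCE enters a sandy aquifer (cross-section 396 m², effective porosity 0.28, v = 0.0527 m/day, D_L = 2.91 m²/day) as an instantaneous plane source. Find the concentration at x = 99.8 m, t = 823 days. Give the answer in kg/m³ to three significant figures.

For an instantaneous plane source, C(x,t) = M/(n_e·A·√(4πDt)) · exp(−(x−vt)²/(4Dt)), with n_e·A the pore (flow) area.
Plume center vt = 0.0527 × 823 = 43.3721 m, so the well at 99.8 m is 56.4279 m downgradient of the peak.
√(4πDt) = 173.5 m, giving peak height M/(n_e·A·√(4πDt)) = 133/(0.28 × 396 × 173.5) = 0.006914 kg/m³.
(x−vt)²/(4Dt) = (56.4279)²/(4 × 2.91 × 823) = 0.3324; exp(−0.3324) = 0.7172.
C = 0.006914 × 0.7172 = 0.00496 kg/m³.

0.00496 kg/m³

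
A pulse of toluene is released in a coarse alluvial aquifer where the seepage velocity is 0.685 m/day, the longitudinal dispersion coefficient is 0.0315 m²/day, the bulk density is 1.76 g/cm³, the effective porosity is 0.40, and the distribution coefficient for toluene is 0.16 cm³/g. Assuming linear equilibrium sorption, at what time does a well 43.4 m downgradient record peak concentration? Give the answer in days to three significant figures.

108 days

Retardation factor R = 1 + ρ_b·K_d/n = 1 + 1.76 × 0.16/0.40 = 1.704.
Sorption retards both mechanisms: v_R = v/R = 0.4020 m/day, D_R = D/R = 0.01849 m²/day.
Peak time from v_R²t² + 2D_R t − x² = 0: t = (√(D_R² + v_R²x²) − D_R)/v_R².
√(D_R² + v_R²x²) = √(0.01849² + 0.4020² × 43.4²) = 17.45; v_R² = 0.1616.
t = (17.45 − 0.01849)/0.1616 = 108 days.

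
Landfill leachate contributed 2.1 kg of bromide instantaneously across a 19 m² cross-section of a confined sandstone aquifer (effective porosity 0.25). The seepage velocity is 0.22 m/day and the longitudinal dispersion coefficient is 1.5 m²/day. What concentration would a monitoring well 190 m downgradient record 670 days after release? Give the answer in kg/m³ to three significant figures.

0.00250 kg/m³

For an instantaneous plane source, C(x,t) = M/(n_e·A·√(4πDt)) · exp(−(x−vt)²/(4Dt)), with n_e·A the pore (flow) area.
Plume center vt = 0.22 × 670 = 147.4 m, so the well at 190 m is 42.6 m downgradient of the peak.
√(4πDt) = 112.4 m, giving peak height M/(n_e·A·√(4πDt)) = 2.1/(0.25 × 19 × 112.4) = 0.003933 kg/m³.
(x−vt)²/(4Dt) = (42.6)²/(4 × 1.5 × 670) = 0.4514; exp(−0.4514) = 0.6367.
C = 0.003933 × 0.6367 = 0.00250 kg/m³.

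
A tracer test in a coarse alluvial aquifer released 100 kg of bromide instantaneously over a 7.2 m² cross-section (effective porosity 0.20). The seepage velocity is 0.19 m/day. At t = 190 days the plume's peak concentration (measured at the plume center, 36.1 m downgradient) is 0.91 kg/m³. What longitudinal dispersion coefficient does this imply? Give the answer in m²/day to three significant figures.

At the plume center C_max = M/(n_e·A·√(4πDt)), so D = M²/(4πt·(n_e·A·C_max)²).
n_e·A·C_max = 0.20 × 7.2 × 0.91 = 1.310 kg/m.
D = 100²/(4π × 190 × 1.310²) = 2.44 m²/day.

2.44 m²/day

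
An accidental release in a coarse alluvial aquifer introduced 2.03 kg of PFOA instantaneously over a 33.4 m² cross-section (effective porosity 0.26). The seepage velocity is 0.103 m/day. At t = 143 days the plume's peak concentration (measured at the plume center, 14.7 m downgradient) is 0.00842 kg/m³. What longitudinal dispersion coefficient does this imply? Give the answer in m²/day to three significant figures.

At the plume center C_max = M/(n_e·A·√(4πDt)), so D = M²/(4πt·(n_e·A·C_max)²).
n_e·A·C_max = 0.26 × 33.4 × 0.00842 = 0.07312 kg/m.
D = 2.03²/(4π × 143 × 0.07312²) = 0.429 m²/day.

0.429 m²/day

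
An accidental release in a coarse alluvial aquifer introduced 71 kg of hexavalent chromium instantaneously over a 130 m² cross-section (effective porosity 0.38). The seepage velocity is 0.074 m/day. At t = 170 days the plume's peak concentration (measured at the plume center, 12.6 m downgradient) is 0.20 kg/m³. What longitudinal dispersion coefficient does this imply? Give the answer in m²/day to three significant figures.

At the plume center C_max = M/(n_e·A·√(4πDt)), so D = M²/(4πt·(n_e·A·C_max)²).
n_e·A·C_max = 0.38 × 130 × 0.20 = 9.880 kg/m.
D = 71²/(4π × 170 × 9.880²) = 0.0242 m²/day.

0.0242 m²/day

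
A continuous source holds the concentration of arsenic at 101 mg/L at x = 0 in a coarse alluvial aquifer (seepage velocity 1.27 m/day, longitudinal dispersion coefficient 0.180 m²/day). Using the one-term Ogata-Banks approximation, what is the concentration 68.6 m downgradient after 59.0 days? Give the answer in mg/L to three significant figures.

92.4 mg/L

For a continuous step input, C/C₀ ≈ ½·erfc((x−vt)/(2√(Dt))).
vt = 1.27 × 59.0 = 74.93 m and 2√(Dt) = 2√(0.180 × 59.0) = 6.518 m.
Argument (x−vt)/(2√(Dt)) = (68.6 − 74.93)/6.518 = -0.9712; ½·erfc(-0.9712) = 0.9152.
C = 101 × 0.9152 = 92.4 mg/L.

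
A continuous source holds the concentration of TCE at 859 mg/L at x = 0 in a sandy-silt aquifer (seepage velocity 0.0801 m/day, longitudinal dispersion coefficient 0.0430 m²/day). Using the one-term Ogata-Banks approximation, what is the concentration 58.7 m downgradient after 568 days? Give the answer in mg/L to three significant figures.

For a continuous step input, C/C₀ ≈ ½·erfc((x−vt)/(2√(Dt))).
vt = 0.0801 × 568 = 45.4968 m and 2√(Dt) = 2√(0.0430 × 568) = 9.884 m.
Argument (x−vt)/(2√(Dt)) = (58.7 − 45.4968)/9.884 = 1.336; ½·erfc(1.336) = 0.02942.
C = 859 × 0.02942 = 25.3 mg/L.

25.3 mg/L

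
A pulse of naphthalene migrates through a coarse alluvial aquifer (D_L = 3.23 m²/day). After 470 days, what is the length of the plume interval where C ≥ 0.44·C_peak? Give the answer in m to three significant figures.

The plume is Gaussian with σ = √(2Dt) = √(2 × 3.23 × 470) = 55.10 m.
C/C_peak = exp(−Δx²/(2σ²)) = 0.44 ⇒ Δx = σ·√(−2 ln 0.44) = 55.10 × 1.281 = 70.58 m.
Width = 2Δx = 141 m.

141 m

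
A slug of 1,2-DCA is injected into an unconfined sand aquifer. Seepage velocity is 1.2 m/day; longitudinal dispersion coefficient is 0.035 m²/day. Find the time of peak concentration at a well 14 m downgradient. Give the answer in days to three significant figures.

For the 1D instantaneous-source solution, setting ∂C/∂t = 0 at fixed x gives v²t² + 2Dt − x² = 0, so t = (√(D² + v²x²) − D)/v².
√(D² + v²x²) = √(0.035² + 1.2² × 14²) = 16.80; v² = 1.44.
t = (16.80 − 0.035)/1.44 = 11.6 days (vs. the pure-advection estimate x/v = 11.7 d).

11.6 days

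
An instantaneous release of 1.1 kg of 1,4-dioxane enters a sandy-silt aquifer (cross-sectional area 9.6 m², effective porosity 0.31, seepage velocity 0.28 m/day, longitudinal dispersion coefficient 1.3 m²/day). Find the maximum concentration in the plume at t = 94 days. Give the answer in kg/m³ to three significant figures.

The peak of an instantaneous 1D plume sits at x = vt; there the Gaussian factor is 1 and C_max = M/(n_e·A·√(4πDt)), where n_e·A is the pore area the mass is dissolved in.
√(4πDt) = √(4π × 1.3 × 94) = 39.19 m, so C_max = 1.1/(0.31 × 9.6 × 39.19) = 0.00943 kg/m³.

0.00943 kg/m³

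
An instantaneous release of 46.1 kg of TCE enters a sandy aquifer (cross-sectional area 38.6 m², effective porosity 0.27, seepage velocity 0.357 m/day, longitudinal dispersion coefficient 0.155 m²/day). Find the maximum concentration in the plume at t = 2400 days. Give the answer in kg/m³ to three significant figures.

The peak of an instantaneous 1D plume sits at x = vt; there the Gaussian factor is 1 and C_max = M/(n_e·A·√(4πDt)), where n_e·A is the pore area the mass is dissolved in.
√(4πDt) = √(4π × 0.155 × 2400) = 68.37 m, so C_max = 46.1/(0.27 × 38.6 × 68.37) = 0.0647 kg/m³.

0.0647 kg/m³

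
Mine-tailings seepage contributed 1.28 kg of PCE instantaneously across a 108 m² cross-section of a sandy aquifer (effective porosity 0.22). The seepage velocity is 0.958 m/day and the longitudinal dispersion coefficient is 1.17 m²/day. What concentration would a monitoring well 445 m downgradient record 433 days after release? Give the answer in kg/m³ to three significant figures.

For an instantaneous plane source, C(x,t) = M/(n_e·A·√(4πDt)) · exp(−(x−vt)²/(4Dt)), with n_e·A the pore (flow) area.
Plume center vt = 0.958 × 433 = 414.814 m, so the well at 445 m is 30.186 m downgradient of the peak.
√(4πDt) = 79.79 m, giving peak height M/(n_e·A·√(4πDt)) = 1.28/(0.22 × 108 × 79.79) = 0.0006752 kg/m³.
(x−vt)²/(4Dt) = (30.186)²/(4 × 1.17 × 433) = 0.4497; exp(−0.4497) = 0.6378.
C = 0.0006752 × 0.6378 = 0.000431 kg/m³.

0.000431 kg/m³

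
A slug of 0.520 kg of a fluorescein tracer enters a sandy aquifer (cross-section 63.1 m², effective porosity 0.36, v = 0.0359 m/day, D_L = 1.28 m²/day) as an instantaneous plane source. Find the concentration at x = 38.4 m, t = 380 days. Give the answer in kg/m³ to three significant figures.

For an instantaneous plane source, C(x,t) = M/(n_e·A·√(4πDt)) · exp(−(x−vt)²/(4Dt)), with n_e·A the pore (flow) area.
Plume center vt = 0.0359 × 380 = 13.642 m, so the well at 38.4 m is 24.758 m downgradient of the peak.
√(4πDt) = 78.18 m, giving peak height M/(n_e·A·√(4πDt)) = 0.520/(0.36 × 63.1 × 78.18) = 0.0002928 kg/m³.
(x−vt)²/(4Dt) = (24.758)²/(4 × 1.28 × 380) = 0.3150; exp(−0.3150) = 0.7298.
C = 0.0002928 × 0.7298 = 0.000214 kg/m³.

0.000214 kg/m³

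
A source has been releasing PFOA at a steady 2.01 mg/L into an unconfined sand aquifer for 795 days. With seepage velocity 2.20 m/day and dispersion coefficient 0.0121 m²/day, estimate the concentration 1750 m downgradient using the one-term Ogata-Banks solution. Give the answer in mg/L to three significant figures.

For a continuous step input, C/C₀ ≈ ½·erfc((x−vt)/(2√(Dt))).
vt = 2.20 × 795 = 1749 m and 2√(Dt) = 2√(0.0121 × 795) = 6.203 m.
Argument (x−vt)/(2√(Dt)) = (1750 − 1749)/6.203 = 0.1612; ½·erfc(0.1612) = 0.4098.
C = 2.01 × 0.4098 = 0.824 mg/L.

0.824 mg/L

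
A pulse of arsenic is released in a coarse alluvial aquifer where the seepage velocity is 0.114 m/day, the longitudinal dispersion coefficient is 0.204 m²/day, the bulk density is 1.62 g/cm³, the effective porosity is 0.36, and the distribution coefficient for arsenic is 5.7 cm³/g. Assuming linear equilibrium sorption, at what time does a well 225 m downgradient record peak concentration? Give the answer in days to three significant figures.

52200 days

Retardation factor R = 1 + ρ_b·K_d/n = 1 + 1.62 × 5.7/0.36 = 26.65.
Sorption retards both mechanisms: v_R = v/R = 0.004278 m/day, D_R = D/R = 0.007655 m²/day.
Peak time from v_R²t² + 2D_R t − x² = 0: t = (√(D_R² + v_R²x²) − D_R)/v_R².
√(D_R² + v_R²x²) = √(0.007655² + 0.004278² × 225²) = 0.9626; v_R² = 1.830e-05.
t = (0.9626 − 0.007655)/1.830e-05 = 52200 days.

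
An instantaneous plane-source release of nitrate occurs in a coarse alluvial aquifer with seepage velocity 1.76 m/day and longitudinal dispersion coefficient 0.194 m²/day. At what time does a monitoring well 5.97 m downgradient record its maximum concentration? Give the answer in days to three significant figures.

3.33 days

For the 1D instantaneous-source solution, setting ∂C/∂t = 0 at fixed x gives v²t² + 2Dt − x² = 0, so t = (√(D² + v²x²) − D)/v².
√(D² + v²x²) = √(0.194² + 1.76² × 5.97²) = 10.51; v² = 3.0976.
t = (10.51 − 0.194)/3.0976 = 3.33 days (vs. the pure-advection estimate x/v = 3.39 d).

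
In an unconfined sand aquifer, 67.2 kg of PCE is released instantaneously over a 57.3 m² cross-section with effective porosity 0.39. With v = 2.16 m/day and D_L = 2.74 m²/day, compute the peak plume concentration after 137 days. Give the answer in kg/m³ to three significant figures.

0.0438 kg/m³

The peak of an instantaneous 1D plume sits at x = vt; there the Gaussian factor is 1 and C_max = M/(n_e·A·√(4πDt)), where n_e·A is the pore area the mass is dissolved in.
√(4πDt) = √(4π × 2.74 × 137) = 68.68 m, so C_max = 67.2/(0.39 × 57.3 × 68.68) = 0.0438 kg/m³.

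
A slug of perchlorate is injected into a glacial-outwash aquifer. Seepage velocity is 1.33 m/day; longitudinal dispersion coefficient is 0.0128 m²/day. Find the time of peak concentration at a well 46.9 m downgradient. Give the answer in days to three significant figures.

35.3 days

For the 1D instantaneous-source solution, setting ∂C/∂t = 0 at fixed x gives v²t² + 2Dt − x² = 0, so t = (√(D² + v²x²) − D)/v².
√(D² + v²x²) = √(0.0128² + 1.33² × 46.9²) = 62.38; v² = 1.7689.
t = (62.38 − 0.0128)/1.7689 = 35.3 days (vs. the pure-advection estimate x/v = 35.3 d).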